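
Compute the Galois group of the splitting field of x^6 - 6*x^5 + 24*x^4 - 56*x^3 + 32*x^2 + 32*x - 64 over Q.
The polynomial f is an irreducible sextic over Q, so G = Gal(f/Q) is one of the 16 transitive subgroups 6T1, ..., 6T16 of S_6. The discriminant of f is 870211913777152, which is not a perfect square, so G is not contained in A_6. The transitive groups of degree 6 not contained in A_6 are: C_6 (6T1, order 6), S_3 (6T2, order 6), D_6 (6T3, order 12), C_3 x S_3 (6T5, order 18), A_4 x C_2 (6T6, order 24), S_4 (6T8, order 24), S_3 x S_3 (6T9, order 36), S_4 x C_2 (6T11, order 48), (S_3 x S_3) : C_2 (6T13, order 72), PGL(2,5) (6T14, order 120), S_6 (6T16, order 720). By Dedekind's theorem, for a prime p not dividing disc(f) the degrees of the irreducible factors of f mod p form the cycle type of an element of G. Factoring f modulo the 22 such primes p <= 89 (skipping 2, 37, which divide the discriminant), each new pattern first appears at: mod 3: f = (x^3 + x^2 + 2)(x^3 + 2x^2 + x + 1), pattern 3+3; mod 5: f = (x^2 + 2)(x^2 + x + 1)(x^2 + 3x + 3), pattern 2+2+2; mod 17: f = (x + 2)(x + 13)(x^4 + 13x^3 + 7x^2 + 11x + 8), pattern 4+1+1; mod 67: f = (x + 8)(x + 57)(x^2 + 65x + 26)(x^2 + 65x + 66), pattern 2+2+1+1. No other pattern occurs in this range, so the set of observed cycle types is {3+3, 2+2+2, 4+1+1, 2+2+1+1}. The candidates containing elements of all these cycle types are S_4 (6T8) of order 24, S_4 x C_2 (6T11) of order 48, PGL(2,5) (6T14) of order 120, S_6 (6T16) of order 720; the others are excluded. The observed types are precisely the cycle types that occur in S_4 (6T8) (apart from the identity). Each of the other remaining candidates has further cycle types, and by the Chebotarev density theorem the matching factorization patterns would occur for a proportion of primes equal to their share of the group: S_4 x C_2 (6T11) additionally contains elements of type 6, 4+2, 2+1+1+1+1 (17 of its 48 elements, about 35% of primes); PGL(2,5) (6T14) additionally contains elements of type 6, 5+1 (44 of its 120 elements, about 37% of primes); S_6 (6T16) additionally contains elements of type 6, 5+1, 4+2, 3+2+1, 3+1+1+1, 2+1+1+1+1 (529 of its 720 elements, about 73% of primes). None of the 22 primes tested shows any such pattern (for each of these groups the chance of that is below 10^-4), which rules them out. Hence G = S_4 (6T8), of order 24.

S_4, S_4(6c), the S_4-action on 6 points not in A_6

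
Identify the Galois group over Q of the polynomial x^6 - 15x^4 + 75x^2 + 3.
6T2: S_3

The polynomial f is an irreducible sextic over Q, so G = Gal(f/Q) is one of the 16 transitive subgroups 6T1, ..., 6T16 of S_6. The discriminant of f is -37572373905408, which is not a perfect square, so G is not contained in A_6. The transitive groups of degree 6 not contained in A_6 are: C_6 (6T1, order 6), S_3 (6T2, order 6), D_6 (6T3, order 12), C_3 x S_3 (6T5, order 18), A_4 x C_2 (6T6, order 24), S_4 (6T8, order 24), S_3 x S_3 (6T9, order 36), S_4 x C_2 (6T11, order 48), (S_3 x S_3) : C_2 (6T13, order 72), PGL(2,5) (6T14, order 120), S_6 (6T16, order 720). By Dedekind's theorem, for a prime p not dividing disc(f) the degrees of the irreducible factors of f mod p form the cycle type of an element of G. Factoring f modulo the 23 such primes p <= 97 (skipping 2, 3, which divide the discriminant), each new pattern first appears at: mod 5: f = (x^2 + 2)(x^2 + x + 2)(x^2 + 4x + 2), pattern 2+2+2; mod 7: f = (x^3 + 2x^2 + 5x + 5)(x^3 + 5x^2 + 5x + 2), pattern 3+3; mod 31: f = (x + 7)(x + 12)(x + 15)(x + 16)(x + 19)(x + 24), pattern 1+1+1+1+1+1. No other pattern occurs in this range, so the set of observed cycle types is {2+2+2, 3+3, 1+1+1+1+1+1}. The candidates containing elements of all these cycle types are C_6 (6T1) of order 6, S_3 (6T2) of order 6, D_6 (6T3) of order 12, C_3 x S_3 (6T5) of order 18, A_4 x C_2 (6T6) of order 24, S_4 (6T8) of order 24, S_3 x S_3 (6T9) of order 36, S_4 x C_2 (6T11) of order 48, (S_3 x S_3) : C_2 (6T13) of order 72, PGL(2,5) (6T14) of order 120, S_6 (6T16) of order 720; the others are excluded. The observed types are precisely the cycle types that occur in S_3 (6T2). Each of the other remaining candidates has further cycle types, and by the Chebotarev density theorem the matching factorization patterns would occur for a proportion of primes equal to their share of the group: C_6 (6T1) additionally contains elements of type 6 (2 of its 6 elements, about 33% of primes); D_6 (6T3) additionally contains elements of type 6, 2+2+1+1 (5 of its 12 elements, about 42% of primes); C_3 x S_3 (6T5) additionally contains elements of type 6, 3+1+1+1 (10 of its 18 elements, about 56% of primes); A_4 x C_2 (6T6) additionally contains elements of type 6, 2+2+1+1, 2+1+1+1+1 (14 of its 24 elements, about 58% of primes); S_4 (6T8) additionally contains elements of type 4+1+1, 2+2+1+1 (9 of its 24 elements, about 38% of primes); S_3 x S_3 (6T9) additionally contains elements of type 6, 3+1+1+1, 2+2+1+1 (25 of its 36 elements, about 69% of primes); S_4 x C_2 (6T11) additionally contains elements of type 6, 4+2, 4+1+1, 2+2+1+1, 2+1+1+1+1 (32 of its 48 elements, about 67% of primes); (S_3 x S_3) : C_2 (6T13) additionally contains elements of type 6, 4+2, 3+2+1, 3+1+1+1, 2+2+1+1, 2+1+1+1+1 (61 of its 72 elements, about 85% of primes); PGL(2,5) (6T14) additionally contains elements of type 6, 5+1, 4+1+1, 2+2+1+1 (89 of its 120 elements, about 74% of primes); S_6 (6T16) additionally contains elements of type 6, 5+1, 4+2, 4+1+1, 3+2+1, 3+1+1+1, 2+2+1+1, 2+1+1+1+1 (664 of its 720 elements, about 92% of primes). None of the 23 primes tested shows any such pattern (for each of these groups the chance of that is below 10^-4), which rules them out. Hence G = S_3 (6T2), of order 6.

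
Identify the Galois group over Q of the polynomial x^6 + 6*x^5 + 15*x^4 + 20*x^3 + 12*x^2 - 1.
The polynomial f is an irreducible sextic over Q, so G = Gal(f/Q) is one of the 16 transitive subgroups 6T1, ..., 6T16 of S_6. The discriminant of f is -419904, which is not a perfect square, so G is not contained in A_6. The transitive groups of degree 6 not contained in A_6 are: C_6 (6T1, order 6), S_3 (6T2, order 6), D_6 (6T3, order 12), C_3 x S_3 (6T5, order 18), A_4 x C_2 (6T6, order 24), S_4 (6T8, order 24), S_3 x S_3 (6T9, order 36), S_4 x C_2 (6T11, order 48), (S_3 x S_3) : C_2 (6T13, order 72), PGL(2,5) (6T14, order 120), S_6 (6T16, order 720). By Dedekind's theorem, for a prime p not dividing disc(f) the degrees of the irreducible factors of f mod p form the cycle type of an element of G. Factoring f modulo the 33 such primes p <= 149 (skipping 2, 3, which divide the discriminant), each new pattern first appears at: mod 5: f = (x^3 + 4x + 3)(x^3 + x^2 + x + 3), pattern 3+3; mod 7: f = (x^6 + 6x^5 + x^4 + 6x^3 + 5x^2 + 6), pattern 6; mod 17: f = (x + 9)(x + 10)(x^2 + 2x + 4)(x^2 + 2x + 11), pattern 2+2+1+1; mod 19: f = (x + 4)(x + 9)(x + 12)(x + 17)(x^2 + 2x + 17), pattern 2+1+1+1+1; mod 71: f = (x^2 + 2x + 17)(x^2 + 2x + 26)(x^2 + 2x + 31), pattern 2+2+2. No other pattern occurs in this range, so the set of observed cycle types is {3+3, 6, 2+2+1+1, 2+1+1+1+1, 2+2+2}. The candidates containing elements of all these cycle types are A_4 x C_2 (6T6) of order 24, S_4 x C_2 (6T11) of order 48, (S_3 x S_3) : C_2 (6T13) of order 72, S_6 (6T16) of order 720; the others are excluded. The observed types are precisely the cycle types that occur in A_4 x C_2 (6T6) (apart from the identity). Each of the other remaining candidates has further cycle types, and by the Chebotarev density theorem the matching factorization patterns would occur for a proportion of primes equal to their share of the group: S_4 x C_2 (6T11) additionally contains elements of type 4+2, 4+1+1 (12 of its 48 elements, about 25% of primes); (S_3 x S_3) : C_2 (6T13) additionally contains elements of type 4+2, 3+2+1, 3+1+1+1 (34 of its 72 elements, about 47% of primes); S_6 (6T16) additionally contains elements of type 5+1, 4+2, 4+1+1, 3+2+1, 3+1+1+1 (484 of its 720 elements, about 67% of primes). None of the 33 primes tested shows any such pattern (for each of these groups the chance of that is below 10^-4), which rules them out. Hence G = A_4 x C_2 (6T6), of order 24.

A_4 x C_2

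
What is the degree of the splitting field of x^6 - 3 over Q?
12

The degree of the splitting field over Q equals the order of the Galois group, so first determine the group. The polynomial f is an irreducible sextic over Q, so G = Gal(f/Q) is one of the 16 transitive subgroups 6T1, ..., 6T16 of S_6. The discriminant of f is 11337408, which is not a perfect square, so G is not contained in A_6. The transitive groups of degree 6 not contained in A_6 are: C_6 (6T1, order 6), S_3 (6T2, order 6), D_6 (6T3, order 12), C_3 x S_3 (6T5, order 18), A_4 x C_2 (6T6, order 24), S_4 (6T8, order 24), S_3 x S_3 (6T9, order 36), S_4 x C_2 (6T11, order 48), (S_3 x S_3) : C_2 (6T13, order 72), PGL(2,5) (6T14, order 120), S_6 (6T16, order 720). By Dedekind's theorem, for a prime p not dividing disc(f) the degrees of the irreducible factors of f mod p form the cycle type of an element of G. Factoring f modulo the 79 such primes p <= 419 (skipping 2, 3, which divide the discriminant), each new pattern first appears at: mod 5: f = (x^2 + 3)(x^2 + 2x + 3)(x^2 + 3x + 3), pattern 2+2+2; mod 7: f = (x^6 + 4), pattern 6; mod 11: f = (x + 3)(x + 8)(x^2 + 3x + 9)(x^2 + 8x + 9), pattern 2+2+1+1; mod 13: f = (x^3 + 4)(x^3 + 9), pattern 3+3; mod 61: f = (x + 2)(x + 26)(x + 28)(x + 33)(x + 35)(x + 59), pattern 1+1+1+1+1+1. No other pattern occurs in this range, so the set of observed cycle types is {2+2+2, 6, 2+2+1+1, 3+3, 1+1+1+1+1+1}. The candidates containing elements of all these cycle types are D_6 (6T3) of order 12, A_4 x C_2 (6T6) of order 24, S_3 x S_3 (6T9) of order 36, S_4 x C_2 (6T11) of order 48, (S_3 x S_3) : C_2 (6T13) of order 72, PGL(2,5) (6T14) of order 120, S_6 (6T16) of order 720; the others are excluded. The observed types are precisely the cycle types that occur in D_6 (6T3). Each of the other remaining candidates has further cycle types, and by the Chebotarev density theorem the matching factorization patterns would occur for a proportion of primes equal to their share of the group: A_4 x C_2 (6T6) additionally contains elements of type 2+1+1+1+1 (3 of its 24 elements, about 12% of primes); S_3 x S_3 (6T9) additionally contains elements of type 3+1+1+1 (4 of its 36 elements, about 11% of primes); S_4 x C_2 (6T11) additionally contains elements of type 4+2, 4+1+1, 2+1+1+1+1 (15 of its 48 elements, about 31% of primes); (S_3 x S_3) : C_2 (6T13) additionally contains elements of type 4+2, 3+2+1, 3+1+1+1, 2+1+1+1+1 (40 of its 72 elements, about 56% of primes); PGL(2,5) (6T14) additionally contains elements of type 5+1, 4+1+1 (54 of its 120 elements, about 45% of primes); S_6 (6T16) additionally contains elements of type 5+1, 4+2, 4+1+1, 3+2+1, 3+1+1+1, 2+1+1+1+1 (499 of its 720 elements, about 69% of primes). None of the 79 primes tested shows any such pattern (for each of these groups the chance of that is below 10^-4), which rules them out. Hence G = D_6 (6T3), of order 12. The Galois group D_6 (6T3) has order 12, so the splitting field has degree 12 over Q.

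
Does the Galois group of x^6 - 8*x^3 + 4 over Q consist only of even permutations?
No

The polynomial is irreducible of degree 6 over Q. Its discriminant is 1289945088, which is not a perfect square. A Galois group lies in the alternating group exactly when the discriminant is a square in Q, so the Galois group (S_3 x S_3) is not contained in A_6.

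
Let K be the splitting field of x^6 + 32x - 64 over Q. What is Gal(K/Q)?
The polynomial f is an irreducible sextic over Q, so G = Gal(f/Q) is one of the 16 transitive subgroups 6T1, ..., 6T16 of S_6. The discriminant of f is 53451941740544, which is not a perfect square, so G is not contained in A_6. The transitive groups of degree 6 not contained in A_6 are: C_6 (6T1, order 6), S_3 (6T2, order 6), D_6 (6T3, order 12), C_3 x S_3 (6T5, order 18), A_4 x C_2 (6T6, order 24), S_4 (6T8, order 24), S_3 x S_3 (6T9, order 36), S_4 x C_2 (6T11, order 48), (S_3 x S_3) : C_2 (6T13, order 72), PGL(2,5) (6T14, order 120), S_6 (6T16, order 720). By Dedekind's theorem, for a prime p not dividing disc(f) the degrees of the irreducible factors of f mod p form the cycle type of an element of G. Factoring f modulo the 3 such primes p <= 7 (skipping 2, which divides the discriminant), each new pattern first appears at: mod 3: f = (x^6 + 2x + 2), pattern 6; mod 5: f = (x + 1)(x^5 + 4x^4 + x^3 + 4x^2 + x + 1), pattern 5+1; mod 7: f = (x^2 + 3x + 1)(x^4 + 4x^3 + x^2 + 6), pattern 4+2. No other pattern occurs in this range, so the set of observed cycle types is {6, 5+1, 4+2}. Among the candidates above, the only group containing elements of all these cycle types is S_6 (6T16); every other candidate lacks at least one of them. Hence G = S_6 (6T16), of order 720.

S_6 (also written S6)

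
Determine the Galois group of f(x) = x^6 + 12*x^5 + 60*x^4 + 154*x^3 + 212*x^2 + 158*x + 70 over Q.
6T16: S_6

The polynomial f is an irreducible sextic over Q, so G = Gal(f/Q) is one of the 16 transitive subgroups 6T1, ..., 6T16 of S_6. The discriminant of f is -34353504448, which is not a perfect square, so G is not contained in A_6. The transitive groups of degree 6 not contained in A_6 are: C_6 (6T1, order 6), S_3 (6T2, order 6), D_6 (6T3, order 12), C_3 x S_3 (6T5, order 18), A_4 x C_2 (6T6, order 24), S_4 (6T8, order 24), S_3 x S_3 (6T9, order 36), S_4 x C_2 (6T11, order 48), (S_3 x S_3) : C_2 (6T13, order 72), PGL(2,5) (6T14, order 120), S_6 (6T16, order 720). By Dedekind's theorem, for a prime p not dividing disc(f) the degrees of the irreducible factors of f mod p form the cycle type of an element of G. Factoring f modulo the 3 such primes p <= 7 (skipping 2, which divides the discriminant), each new pattern first appears at: mod 3: f = (x^6 + x^3 + 2x^2 + 2x + 1), pattern 6; mod 5: f = (x)(x + 2)(x^4 + 4x + 4), pattern 4+1+1; mod 7: f = (x)(x^2 + x + 6)(x^3 + 4x^2 + x + 3), pattern 3+2+1. No other pattern occurs in this range, so the set of observed cycle types is {6, 4+1+1, 3+2+1}. Among the candidates above, the only group containing elements of all these cycle types is S_6 (6T16); every other candidate lacks at least one of them. Hence G = S_6 (6T16), of order 720.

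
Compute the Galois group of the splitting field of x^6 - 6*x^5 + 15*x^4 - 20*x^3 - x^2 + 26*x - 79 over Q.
The polynomial f is an irreducible sextic over Q, so G = Gal(f/Q) is one of the 16 transitive subgroups 6T1, ..., 6T16 of S_6. The discriminant of f is 36352603193344 = 6029312^2, a perfect square, so G is contained in A_6. The transitive groups of degree 6 contained in A_6 are: A_4 (6T4, order 12), S_4 (6T7, order 24), (C_3 x C_3) : C_4 (6T10, order 36), PSL(2,5) (6T12, order 60), A_6 (6T15, order 360). By Dedekind's theorem, for a prime p not dividing disc(f) the degrees of the irreducible factors of f mod p form the cycle type of an element of G. Factoring f modulo the 79 such primes p <= 419 (skipping 2, 23, which divide the discriminant), each new pattern first appears at: mod 3: f = (x^3 + x^2 + 2)(x^3 + 2x^2 + x + 1), pattern 3+3; mod 5: f = (x^2 + 3x + 3)(x^4 + x^3 + 4x^2 + 2), pattern 4+2; mod 19: f = (x + 8)(x + 9)(x^2 + 16x + 5)(x^2 + 18x + 3), pattern 2+2+1+1; mod 223: f = (x + 31)(x + 66)(x + 108)(x + 113)(x + 155)(x + 190), pattern 1+1+1+1+1+1. No other pattern occurs in this range, so the set of observed cycle types is {3+3, 4+2, 2+2+1+1, 1+1+1+1+1+1}. The candidates containing elements of all these cycle types are S_4 (6T7) of order 24, (C_3 x C_3) : C_4 (6T10) of order 36, A_6 (6T15) of order 360; the others are excluded. The observed types are precisely the cycle types that occur in S_4 (6T7). Each of the other remaining candidates has further cycle types, and by the Chebotarev density theorem the matching factorization patterns would occur for a proportion of primes equal to their share of the group: (C_3 x C_3) : C_4 (6T10) additionally contains elements of type 3+1+1+1 (4 of its 36 elements, about 11% of primes); A_6 (6T15) additionally contains elements of type 5+1, 3+1+1+1 (184 of its 360 elements, about 51% of primes). None of the 79 primes tested shows any such pattern (for each of these groups the chance of that is below 10^-4), which rules them out. Hence G = S_4 (6T7), of order 24.

6T7: S_4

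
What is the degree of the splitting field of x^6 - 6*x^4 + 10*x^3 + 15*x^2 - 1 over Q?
The degree of the splitting field over Q equals the order of the Galois group, so first determine the group. The polynomial f is an irreducible sextic over Q, so G = Gal(f/Q) is one of the 16 transitive subgroups 6T1, ..., 6T16 of S_6. The discriminant of f is -11156429376, which is not a perfect square, so G is not contained in A_6. The transitive groups of degree 6 not contained in A_6 are: C_6 (6T1, order 6), S_3 (6T2, order 6), D_6 (6T3, order 12), C_3 x S_3 (6T5, order 18), A_4 x C_2 (6T6, order 24), S_4 (6T8, order 24), S_3 x S_3 (6T9, order 36), S_4 x C_2 (6T11, order 48), (S_3 x S_3) : C_2 (6T13, order 72), PGL(2,5) (6T14, order 120), S_6 (6T16, order 720). By Dedekind's theorem, for a prime p not dividing disc(f) the degrees of the irreducible factors of f mod p form the cycle type of an element of G. Factoring f modulo the 33 such primes p <= 149 (skipping 2, 3, which divide the discriminant), each new pattern first appears at: mod 5: f = (x^3 + 2x^2 + 4x + 4)(x^3 + 3x^2 + 4x + 1), pattern 3+3; mod 7: f = (x^6 + x^4 + 3x^3 + x^2 + 6), pattern 6; mod 17: f = (x + 4)(x + 5)(x^2 + 11x + 12)(x^2 + 14x + 8), pattern 2+2+1+1; mod 19: f = (x + 6)(x + 12)(x + 15)(x + 18)(x^2 + 6x + 6), pattern 2+1+1+1+1; mod 71: f = (x^2 + 11x + 7)(x^2 + 21x + 11)(x^2 + 39x + 59), pattern 2+2+2. No other pattern occurs in this range, so the set of observed cycle types is {3+3, 6, 2+2+1+1, 2+1+1+1+1, 2+2+2}. The candidates containing elements of all these cycle types are A_4 x C_2 (6T6) of order 24, S_4 x C_2 (6T11) of order 48, (S_3 x S_3) : C_2 (6T13) of order 72, S_6 (6T16) of order 720; the others are excluded. The observed types are precisely the cycle types that occur in A_4 x C_2 (6T6) (apart from the identity). Each of the other remaining candidates has further cycle types, and by the Chebotarev density theorem the matching factorization patterns would occur for a proportion of primes equal to their share of the group: S_4 x C_2 (6T11) additionally contains elements of type 4+2, 4+1+1 (12 of its 48 elements, about 25% of primes); (S_3 x S_3) : C_2 (6T13) additionally contains elements of type 4+2, 3+2+1, 3+1+1+1 (34 of its 72 elements, about 47% of primes); S_6 (6T16) additionally contains elements of type 5+1, 4+2, 4+1+1, 3+2+1, 3+1+1+1 (484 of its 720 elements, about 67% of primes). None of the 33 primes tested shows any such pattern (for each of these groups the chance of that is below 10^-4), which rules them out. Hence G = A_4 x C_2 (6T6), of order 24. The Galois group A_4 x C_2 (6T6) has order 24, so the splitting field has degree 24 over Q.

24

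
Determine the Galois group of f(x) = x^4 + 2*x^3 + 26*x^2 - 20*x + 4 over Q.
4T2: V_4

The polynomial is an irreducible quartic over Q and its discriminant is 2822400 = 1680^2, a perfect square, so the Galois group is contained in A_4. The resolvent cubic y^3 - 26*y^2 - 56*y splits completely over Q, which gives the Klein four-group V_4.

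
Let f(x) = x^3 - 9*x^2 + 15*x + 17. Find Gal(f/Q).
C_3 (also written C3)

The polynomial is an irreducible cubic over Q and its discriminant is 5184 = 72^2, a perfect square. For an irreducible cubic, a square discriminant forces the Galois group to be A_3, the cyclic group of order 3.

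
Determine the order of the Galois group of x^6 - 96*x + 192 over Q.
The degree of the splitting field over Q equals the order of the Galois group, so first determine the group. The polynomial f is an irreducible sextic over Q, so G = Gal(f/Q) is one of the 16 transitive subgroups 6T1, ..., 6T16 of S_6. The discriminant of f is -9727331052552192, which is not a perfect square, so G is not contained in A_6. The transitive groups of degree 6 not contained in A_6 are: C_6 (6T1, order 6), S_3 (6T2, order 6), D_6 (6T3, order 12), C_3 x S_3 (6T5, order 18), A_4 x C_2 (6T6, order 24), S_4 (6T8, order 24), S_3 x S_3 (6T9, order 36), S_4 x C_2 (6T11, order 48), (S_3 x S_3) : C_2 (6T13, order 72), PGL(2,5) (6T14, order 120), S_6 (6T16, order 720). By Dedekind's theorem, for a prime p not dividing disc(f) the degrees of the irreducible factors of f mod p form the cycle type of an element of G. Factoring f modulo the 27 such primes p <= 127 (skipping 2, 3, 17, 43, which divide the discriminant), each new pattern first appears at: mod 5: f = (x^6 + 4x + 2), pattern 6; mod 7: f = (x + 2)(x^2 + x + 3)(x^3 + 4x^2 + 4x + 4), pattern 3+2+1; mod 11: f = (x^2 + 7x + 8)(x^4 + 4x^3 + 8x^2 + 2), pattern 4+2; mod 13: f = (x + 3)(x + 6)(x^2 + 6x + 11)(x^2 + 11x + 12), pattern 2+2+1+1; mod 61: f = (x + 19)(x + 41)(x + 53)(x + 57)(x^2 + 13x + 17), pattern 2+1+1+1+1; mod 97: f = (x + 73)(x + 77)(x + 96)(x^3 + 45x^2 + 46x + 19), pattern 3+1+1+1; mod 113: f = (x^2 + 23x + 81)(x^2 + 98x + 62)(x^2 + 105x + 40), pattern 2+2+2; mod 127: f = (x^3 + 49x^2 + 72x + 41)(x^3 + 78x^2 + 43x + 110), pattern 3+3. No other pattern occurs in this range, so the set of observed cycle types is {6, 3+2+1, 4+2, 2+2+1+1, 2+1+1+1+1, 3+1+1+1, 2+2+2, 3+3}. The candidates containing elements of all these cycle types are (S_3 x S_3) : C_2 (6T13) of order 72, S_6 (6T16) of order 720; the others are excluded. The observed types are precisely the cycle types that occur in (S_3 x S_3) : C_2 (6T13) (apart from the identity). Each of the other remaining candidates has further cycle types, and by the Chebotarev density theorem the matching factorization patterns would occur for a proportion of primes equal to their share of the group: S_6 (6T16) additionally contains elements of type 5+1, 4+1+1 (234 of its 720 elements, about 32% of primes). None of the 27 primes tested shows any such pattern (for each of these groups the chance of that is below 10^-4), which rules them out. Hence G = (S_3 x S_3) : C_2 (6T13), of order 72. The Galois group (S_3 x S_3) : C_2 (6T13) has order 72, so the splitting field has degree 72 over Q.

72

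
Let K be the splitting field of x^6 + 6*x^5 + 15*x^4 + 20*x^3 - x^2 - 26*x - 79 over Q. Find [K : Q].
24

The degree of the splitting field over Q equals the order of the Galois group, so first determine the group. The polynomial f is an irreducible sextic over Q, so G = Gal(f/Q) is one of the 16 transitive subgroups 6T1, ..., 6T16 of S_6. The discriminant of f is 36352603193344 = 6029312^2, a perfect square, so G is contained in A_6. The transitive groups of degree 6 contained in A_6 are: A_4 (6T4, order 12), S_4 (6T7, order 24), (C_3 x C_3) : C_4 (6T10, order 36), PSL(2,5) (6T12, order 60), A_6 (6T15, order 360). By Dedekind's theorem, for a prime p not dividing disc(f) the degrees of the irreducible factors of f mod p form the cycle type of an element of G. Factoring f modulo the 79 such primes p <= 419 (skipping 2, 23, which divide the discriminant), each new pattern first appears at: mod 3: f = (x^3 + x^2 + x + 2)(x^3 + 2x^2 + 1), pattern 3+3; mod 5: f = (x^2 + 2x + 3)(x^4 + 4x^3 + 4x^2 + 2), pattern 4+2; mod 19: f = (x + 10)(x + 11)(x^2 + x + 3)(x^2 + 3x + 5), pattern 2+2+1+1; mod 223: f = (x + 33)(x + 68)(x + 110)(x + 115)(x + 157)(x + 192), pattern 1+1+1+1+1+1. No other pattern occurs in this range, so the set of observed cycle types is {3+3, 4+2, 2+2+1+1, 1+1+1+1+1+1}. The candidates containing elements of all these cycle types are S_4 (6T7) of order 24, (C_3 x C_3) : C_4 (6T10) of order 36, A_6 (6T15) of order 360; the others are excluded. The observed types are precisely the cycle types that occur in S_4 (6T7). Each of the other remaining candidates has further cycle types, and by the Chebotarev density theorem the matching factorization patterns would occur for a proportion of primes equal to their share of the group: (C_3 x C_3) : C_4 (6T10) additionally contains elements of type 3+1+1+1 (4 of its 36 elements, about 11% of primes); A_6 (6T15) additionally contains elements of type 5+1, 3+1+1+1 (184 of its 360 elements, about 51% of primes). None of the 79 primes tested shows any such pattern (for each of these groups the chance of that is below 10^-4), which rules them out. Hence G = S_4 (6T7), of order 24. The Galois group S_4 (6T7) has order 24, so the splitting field has degree 24 over Q.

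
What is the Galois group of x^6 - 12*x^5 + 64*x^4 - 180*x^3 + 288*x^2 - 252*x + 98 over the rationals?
6T11: S_4 x C_2

The polynomial f is an irreducible sextic over Q, so G = Gal(f/Q) is one of the 16 transitive subgroups 6T1, ..., 6T16 of S_6. The discriminant of f is -122931200, which is not a perfect square, so G is not contained in A_6. The transitive groups of degree 6 not contained in A_6 are: C_6 (6T1, order 6), S_3 (6T2, order 6), D_6 (6T3, order 12), C_3 x S_3 (6T5, order 18), A_4 x C_2 (6T6, order 24), S_4 (6T8, order 24), S_3 x S_3 (6T9, order 36), S_4 x C_2 (6T11, order 48), (S_3 x S_3) : C_2 (6T13, order 72), PGL(2,5) (6T14, order 120), S_6 (6T16, order 720). By Dedekind's theorem, for a prime p not dividing disc(f) the degrees of the irreducible factors of f mod p form the cycle type of an element of G. Factoring f modulo the 17 such primes p <= 71 (skipping 2, 5, 7, which divide the discriminant), each new pattern first appears at: mod 3: f = (x^3 + x^2 + x + 2)(x^3 + 2x^2 + x + 1), pattern 3+3; mod 13: f = (x^6 + x^5 + 12x^4 + 2x^3 + 2x^2 + 8x + 7), pattern 6; mod 19: f = (x^2 + 6x + 14)(x^4 + x^3 + 6x^2 + 17x + 7), pattern 4+2; mod 23: f = (x + 3)(x + 4)(x^4 + 4x^3 + x^2 + 18x + 12), pattern 4+1+1; mod 53: f = (x^2 + 15x + 23)(x^2 + 33x + 39)(x^2 + 46x + 2), pattern 2+2+2; mod 59: f = (x + 37)(x + 45)(x^2 + 7x + 9)(x^2 + 17x + 20), pattern 2+2+1+1; mod 71: f = (x + 8)(x + 13)(x + 30)(x + 68)(x^2 + 11x + 20), pattern 2+1+1+1+1. No other pattern occurs in this range, so the set of observed cycle types is {3+3, 6, 4+2, 4+1+1, 2+2+2, 2+2+1+1, 2+1+1+1+1}. The candidates containing elements of all these cycle types are S_4 x C_2 (6T11) of order 48, S_6 (6T16) of order 720; the others are excluded. The observed types are precisely the cycle types that occur in S_4 x C_2 (6T11) (apart from the identity). Each of the other remaining candidates has further cycle types, and by the Chebotarev density theorem the matching factorization patterns would occur for a proportion of primes equal to their share of the group: S_6 (6T16) additionally contains elements of type 5+1, 3+2+1, 3+1+1+1 (304 of its 720 elements, about 42% of primes). None of the 17 primes tested shows any such pattern (for each of these groups the chance of that is below 10^-4), which rules them out. Hence G = S_4 x C_2 (6T11), of order 48.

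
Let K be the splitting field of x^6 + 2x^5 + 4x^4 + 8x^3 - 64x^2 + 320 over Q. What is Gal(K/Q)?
6T10: (C_3 x C_3) : C_4

The polynomial f is an irreducible sextic over Q, so G = Gal(f/Q) is one of the 16 transitive subgroups 6T1, ..., 6T16 of S_6. The discriminant of f is 564385546240000 = 23756800^2, a perfect square, so G is contained in A_6. The transitive groups of degree 6 contained in A_6 are: A_4 (6T4, order 12), S_4 (6T7, order 24), (C_3 x C_3) : C_4 (6T10, order 36), PSL(2,5) (6T12, order 60), A_6 (6T15, order 360). By Dedekind's theorem, for a prime p not dividing disc(f) the degrees of the irreducible factors of f mod p form the cycle type of an element of G. Factoring f modulo the 19 such primes p <= 79 (skipping 2, 5, 29, which divide the discriminant), each new pattern first appears at: mod 3: f = (x^2 + 1)(x^4 + 2x^3 + 2), pattern 4+2; mod 11: f = (x^3 + 5x^2 + 9x + 3)(x^3 + 8x^2 + 10x + 4), pattern 3+3; mod 19: f = (x + 3)(x + 5)(x^2 + 5x + 15)(x^2 + 8x + 1), pattern 2+2+1+1; mod 61: f = (x + 9)(x + 23)(x + 56)(x^3 + 36x^2 + 22x + 38), pattern 3+1+1+1. No other pattern occurs in this range, so the set of observed cycle types is {4+2, 3+3, 2+2+1+1, 3+1+1+1}. The candidates containing elements of all these cycle types are (C_3 x C_3) : C_4 (6T10) of order 36, A_6 (6T15) of order 360; the others are excluded. The observed types are precisely the cycle types that occur in (C_3 x C_3) : C_4 (6T10) (apart from the identity). Each of the other remaining candidates has further cycle types, and by the Chebotarev density theorem the matching factorization patterns would occur for a proportion of primes equal to their share of the group: A_6 (6T15) additionally contains elements of type 5+1 (144 of its 360 elements, about 40% of primes). None of the 19 primes tested shows any such pattern (for each of these groups the chance of that is below 10^-4), which rules them out. Hence G = (C_3 x C_3) : C_4 (6T10), of order 36.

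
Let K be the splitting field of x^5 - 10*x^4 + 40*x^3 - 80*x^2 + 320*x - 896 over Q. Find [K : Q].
The degree of the splitting field over Q equals the order of the Galois group, so first determine the group. The polynomial f is an irreducible quintic over Q, so G = Gal(f/Q) is a transitive subgroup of S_5: one of C_5 (5T1, order 5), D_5 (5T2, order 10), F_20 (5T3, order 20), A_5 (5T4, order 60) or S_5 (5T5, order 120). The discriminant of f is 271790899200000, which is not a perfect square, so G is not contained in A_5. The transitive groups of degree 5 not contained in A_5 are: F_20 (5T3, order 20), S_5 (5T5, order 120). By Dedekind's theorem, for a prime p not dividing disc(f) the degrees of the irreducible factors of f mod p form the cycle type of an element of G. Factoring f modulo the 18 such primes p <= 73 (skipping 2, 3, 5, which divide the discriminant), each new pattern first appears at: mod 7: f = (x)(x^4 + 4x^3 + 5x^2 + 4x + 5), pattern 4+1; mod 11: f = (x + 8)(x^2 + x + 8)(x^2 + 3x + 8), pattern 2+2+1; mod 19: f = (x^5 + 9x^4 + 2x^3 + 15x^2 + 16x + 16), pattern 5. No other pattern occurs in this range, so the set of observed cycle types is {4+1, 2+2+1, 5}. The candidates containing elements of all these cycle types are F_20 (5T3) of order 20, S_5 (5T5) of order 120; the others are excluded. The observed types are precisely the cycle types that occur in F_20 (5T3) (apart from the identity). Each of the other remaining candidates has further cycle types, and by the Chebotarev density theorem the matching factorization patterns would occur for a proportion of primes equal to their share of the group: S_5 (5T5) additionally contains elements of type 3+2, 3+1+1, 2+1+1+1 (50 of its 120 elements, about 42% of primes). None of the 18 primes tested shows any such pattern (for each of these groups the chance of that is below 10^-4), which rules them out. Hence G = F_20 (5T3), of order 20. The Galois group F_20 (5T3) has order 20, so the splitting field has degree 20 over Q.

20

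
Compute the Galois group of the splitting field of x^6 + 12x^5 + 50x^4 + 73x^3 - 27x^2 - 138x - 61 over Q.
PSL(2,5), A_5 acting on 6 points

The polynomial f is an irreducible sextic over Q, so G = Gal(f/Q) is one of the 16 transitive subgroups 6T1, ..., 6T16 of S_6. The discriminant of f is 30991489 = 5567^2, a perfect square, so G is contained in A_6. The transitive groups of degree 6 contained in A_6 are: A_4 (6T4, order 12), S_4 (6T7, order 24), (C_3 x C_3) : C_4 (6T10, order 36), PSL(2,5) (6T12, order 60), A_6 (6T15, order 360). By Dedekind's theorem, for a prime p not dividing disc(f) the degrees of the irreducible factors of f mod p form the cycle type of an element of G. Factoring f modulo the 21 such primes p <= 79 (skipping 19, which divides the discriminant), each new pattern first appears at: mod 2: f = (x + 1)(x^5 + x^4 + x^3 + x + 1), pattern 5+1; mod 7: f = (x^3 + x^2 + 3x + 5)(x^3 + 4x^2 + x + 6), pattern 3+3; mod 61: f = (x)(x + 39)(x^2 + 15x + 13)(x^2 + 19x + 12), pattern 2+2+1+1. No other pattern occurs in this range, so the set of observed cycle types is {5+1, 3+3, 2+2+1+1}. The candidates containing elements of all these cycle types are PSL(2,5) (6T12) of order 60, A_6 (6T15) of order 360; the others are excluded. The observed types are precisely the cycle types that occur in PSL(2,5) (6T12) (apart from the identity). Each of the other remaining candidates has further cycle types, and by the Chebotarev density theorem the matching factorization patterns would occur for a proportion of primes equal to their share of the group: A_6 (6T15) additionally contains elements of type 4+2, 3+1+1+1 (130 of its 360 elements, about 36% of primes). None of the 21 primes tested shows any such pattern (for each of these groups the chance of that is below 10^-4), which rules them out. Hence G = PSL(2,5) (6T12), of order 60.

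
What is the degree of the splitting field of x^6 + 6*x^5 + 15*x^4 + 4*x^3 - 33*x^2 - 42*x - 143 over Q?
The degree of the splitting field over Q equals the order of the Galois group, so first determine the group. The polynomial f is an irreducible sextic over Q, so G = Gal(f/Q) is one of the 16 transitive subgroups 6T1, ..., 6T16 of S_6. The discriminant of f is 5410421842378752, which is not a perfect square, so G is not contained in A_6. The transitive groups of degree 6 not contained in A_6 are: C_6 (6T1, order 6), S_3 (6T2, order 6), D_6 (6T3, order 12), C_3 x S_3 (6T5, order 18), A_4 x C_2 (6T6, order 24), S_4 (6T8, order 24), S_3 x S_3 (6T9, order 36), S_4 x C_2 (6T11, order 48), (S_3 x S_3) : C_2 (6T13, order 72), PGL(2,5) (6T14, order 120), S_6 (6T16, order 720). By Dedekind's theorem, for a prime p not dividing disc(f) the degrees of the irreducible factors of f mod p form the cycle type of an element of G. Factoring f modulo the 23 such primes p <= 97 (skipping 2, 3, which divide the discriminant), each new pattern first appears at: mod 5: f = (x^6 + x^5 + 4x^3 + 2x^2 + 3x + 2), pattern 6; mod 11: f = (x)(x + 7)(x^2 + 3x + 3)(x^2 + 7x + 9), pattern 2+2+1+1; mod 13: f = (x)(x + 5)(x + 11)(x^3 + 3x^2 + 3x + 12), pattern 3+1+1+1; mod 31: f = (x^2 + 18x + 20)(x^2 + 20x + 1)(x^2 + 30x + 13), pattern 2+2+2; mod 97: f = (x^3 + 3x^2 + 3x + 10)(x^3 + 3x^2 + 3x + 73), pattern 3+3. No other pattern occurs in this range, so the set of observed cycle types is {6, 2+2+1+1, 3+1+1+1, 2+2+2, 3+3}. The candidates containing elements of all these cycle types are S_3 x S_3 (6T9) of order 36, (S_3 x S_3) : C_2 (6T13) of order 72, S_6 (6T16) of order 720; the others are excluded. The observed types are precisely the cycle types that occur in S_3 x S_3 (6T9) (apart from the identity). Each of the other remaining candidates has further cycle types, and by the Chebotarev density theorem the matching factorization patterns would occur for a proportion of primes equal to their share of the group: (S_3 x S_3) : C_2 (6T13) additionally contains elements of type 4+2, 3+2+1, 2+1+1+1+1 (36 of its 72 elements, about 50% of primes); S_6 (6T16) additionally contains elements of type 5+1, 4+2, 4+1+1, 3+2+1, 2+1+1+1+1 (459 of its 720 elements, about 64% of primes). None of the 23 primes tested shows any such pattern (for each of these groups the chance of that is below 10^-4), which rules them out. Hence G = S_3 x S_3 (6T9), of order 36. The Galois group S_3 x S_3 (6T9) has order 36, so the splitting field has degree 36 over Q.

36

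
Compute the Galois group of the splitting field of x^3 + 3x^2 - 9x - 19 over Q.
C_3, A_3

The polynomial is an irreducible cubic over Q and its discriminant is 5184 = 72^2, a perfect square. For an irreducible cubic, a square discriminant forces the Galois group to be A_3, the cyclic group of order 3.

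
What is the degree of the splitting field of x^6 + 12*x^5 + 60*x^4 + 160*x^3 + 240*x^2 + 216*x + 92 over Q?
The degree of the splitting field over Q equals the order of the Galois group, so first determine the group. The polynomial f is an irreducible sextic over Q, so G = Gal(f/Q) is one of the 16 transitive subgroups 6T1, ..., 6T16 of S_6. The discriminant of f is 746496000000 = 864000^2, a perfect square, so G is contained in A_6. The transitive groups of degree 6 contained in A_6 are: A_4 (6T4, order 12), S_4 (6T7, order 24), (C_3 x C_3) : C_4 (6T10, order 36), PSL(2,5) (6T12, order 60), A_6 (6T15, order 360). By Dedekind's theorem, for a prime p not dividing disc(f) the degrees of the irreducible factors of f mod p form the cycle type of an element of G. Factoring f modulo the 6 such primes p <= 23 (skipping 2, 3, 5, which divide the discriminant), each new pattern first appears at: mod 7: f = (x + 5)(x^5 + 4x^3 + 2x + 3), pattern 5+1; mod 23: f = (x)(x + 9)(x + 14)(x^3 + 12x^2 + 3x + 5), pattern 3+1+1+1. No other pattern occurs in this range, so the set of observed cycle types is {5+1, 3+1+1+1}. Among the candidates above, the only group containing elements of all these cycle types is A_6 (6T15) — each of A_4 (6T4), S_4 (6T7), (C_3 x C_3) : C_4 (6T10), PSL(2,5) (6T12) lacks at least one of them. Hence G = A_6 (6T15), of order 360. The Galois group A_6 (6T15) has order 360, so the splitting field has degree 360 over Q.

360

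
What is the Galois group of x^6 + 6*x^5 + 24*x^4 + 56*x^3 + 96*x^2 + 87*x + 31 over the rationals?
6T5: C_3 x S_3

The polynomial f is an irreducible sextic over Q, so G = Gal(f/Q) is one of the 16 transitive subgroups 6T1, ..., 6T16 of S_6. The discriminant of f is -68755887963, which is not a perfect square, so G is not contained in A_6. The transitive groups of degree 6 not contained in A_6 are: C_6 (6T1, order 6), S_3 (6T2, order 6), D_6 (6T3, order 12), C_3 x S_3 (6T5, order 18), A_4 x C_2 (6T6, order 24), S_4 (6T8, order 24), S_3 x S_3 (6T9, order 36), S_4 x C_2 (6T11, order 48), (S_3 x S_3) : C_2 (6T13, order 72), PGL(2,5) (6T14, order 120), S_6 (6T16, order 720). By Dedekind's theorem, for a prime p not dividing disc(f) the degrees of the irreducible factors of f mod p form the cycle type of an element of G. Factoring f modulo the 33 such primes p <= 151 (skipping 3, 7, 89, which divide the discriminant), each new pattern first appears at: mod 2: f = (x^6 + x + 1), pattern 6; mod 13: f = (x + 8)(x + 10)(x + 11)(x^3 + 3x^2 + 10x + 2), pattern 3+1+1+1; mod 17: f = (x^2 + 13x + 11)(x^2 + 13x + 16)(x^2 + 14x + 8), pattern 2+2+2; mod 19: f = (x^3 + 3x^2 + 4x + 17)(x^3 + 3x^2 + 11x + 13), pattern 3+3; mod 73: f = (x + 6)(x + 7)(x + 20)(x + 31)(x + 38)(x + 50), pattern 1+1+1+1+1+1. No other pattern occurs in this range, so the set of observed cycle types is {6, 3+1+1+1, 2+2+2, 3+3, 1+1+1+1+1+1}. The candidates containing elements of all these cycle types are C_3 x S_3 (6T5) of order 18, S_3 x S_3 (6T9) of order 36, (S_3 x S_3) : C_2 (6T13) of order 72, S_6 (6T16) of order 720; the others are excluded. The observed types are precisely the cycle types that occur in C_3 x S_3 (6T5). Each of the other remaining candidates has further cycle types, and by the Chebotarev density theorem the matching factorization patterns would occur for a proportion of primes equal to their share of the group: S_3 x S_3 (6T9) additionally contains elements of type 2+2+1+1 (9 of its 36 elements, about 25% of primes); (S_3 x S_3) : C_2 (6T13) additionally contains elements of type 4+2, 3+2+1, 2+2+1+1, 2+1+1+1+1 (45 of its 72 elements, about 62% of primes); S_6 (6T16) additionally contains elements of type 5+1, 4+2, 4+1+1, 3+2+1, 2+2+1+1, 2+1+1+1+1 (504 of its 720 elements, about 70% of primes). None of the 33 primes tested shows any such pattern (for each of these groups the chance of that is below 10^-4), which rules them out. Hence G = C_3 x S_3 (6T5), of order 18.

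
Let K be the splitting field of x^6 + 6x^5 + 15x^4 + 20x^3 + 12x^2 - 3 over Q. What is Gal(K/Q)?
A_4 (also written A4)

The polynomial f is an irreducible sextic over Q, so G = Gal(f/Q) is one of the 16 transitive subgroups 6T1, ..., 6T16 of S_6. The discriminant of f is 419904 = 648^2, a perfect square, so G is contained in A_6. The transitive groups of degree 6 contained in A_6 are: A_4 (6T4, order 12), S_4 (6T7, order 24), (C_3 x C_3) : C_4 (6T10, order 36), PSL(2,5) (6T12, order 60), A_6 (6T15, order 360). By Dedekind's theorem, for a prime p not dividing disc(f) the degrees of the irreducible factors of f mod p form the cycle type of an element of G. Factoring f modulo the 33 such primes p <= 149 (skipping 2, 3, which divide the discriminant), each new pattern first appears at: mod 5: f = (x^3 + 2x^2 + 4x + 2)(x^3 + 4x^2 + 3x + 1), pattern 3+3; mod 17: f = (x + 3)(x + 16)(x^2 + 2x + 8)(x^2 + 2x + 15), pattern 2+2+1+1; mod 71: f = (x + 5)(x + 6)(x + 33)(x + 40)(x + 67)(x + 68), pattern 1+1+1+1+1+1. No other pattern occurs in this range, so the set of observed cycle types is {3+3, 2+2+1+1, 1+1+1+1+1+1}. The candidates containing elements of all these cycle types are A_4 (6T4) of order 12, S_4 (6T7) of order 24, (C_3 x C_3) : C_4 (6T10) of order 36, PSL(2,5) (6T12) of order 60, A_6 (6T15) of order 360; the others are excluded. The observed types are precisely the cycle types that occur in A_4 (6T4). Each of the other remaining candidates has further cycle types, and by the Chebotarev density theorem the matching factorization patterns would occur for a proportion of primes equal to their share of the group: S_4 (6T7) additionally contains elements of type 4+2 (6 of its 24 elements, about 25% of primes); (C_3 x C_3) : C_4 (6T10) additionally contains elements of type 4+2, 3+1+1+1 (22 of its 36 elements, about 61% of primes); PSL(2,5) (6T12) additionally contains elements of type 5+1 (24 of its 60 elements, about 40% of primes); A_6 (6T15) additionally contains elements of type 5+1, 4+2, 3+1+1+1 (274 of its 360 elements, about 76% of primes). None of the 33 primes tested shows any such pattern (for each of these groups the chance of that is below 10^-4), which rules them out. Hence G = A_4 (6T4), of order 12.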